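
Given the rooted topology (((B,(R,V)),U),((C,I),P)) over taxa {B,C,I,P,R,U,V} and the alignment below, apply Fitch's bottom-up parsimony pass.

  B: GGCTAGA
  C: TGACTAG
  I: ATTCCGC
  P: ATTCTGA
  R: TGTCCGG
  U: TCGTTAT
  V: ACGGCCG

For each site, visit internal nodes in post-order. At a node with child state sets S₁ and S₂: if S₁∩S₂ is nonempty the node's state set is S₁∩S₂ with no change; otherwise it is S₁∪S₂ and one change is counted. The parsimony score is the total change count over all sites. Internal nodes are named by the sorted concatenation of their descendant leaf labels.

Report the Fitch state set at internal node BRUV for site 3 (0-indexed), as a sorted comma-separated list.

T

[col 0] RV: children R:{T}, V:{A} ∪→ {A,T}; cost 1
[col 0] BRV: children B:{G}, RV:{A,T} ∪→ {A,G,T}; cost 1
[col 0] BRUV: children BRV:{A,G,T}, U:{T} ∩→ {T}; cost 0
[col 0] CI: children C:{T}, I:{A} ∪→ {A,T}; cost 1
[col 0] CIP: children CI:{A,T}, P:{A} ∩→ {A}; cost 0
[col 0] BCIPRUV: children BRUV:{T}, CIP:{A} ∪→ {A,T}; cost 1
[col 1] RV: children R:{G}, V:{C} ∪→ {C,G}; cost 1
[col 1] BRV: children B:{G}, RV:{C,G} ∩→ {G}; cost 0
[col 1] BRUV: children BRV:{G}, U:{C} ∪→ {C,G}; cost 1
[col 1] CI: children C:{G}, I:{T} ∪→ {G,T}; cost 1
[col 1] CIP: children CI:{G,T}, P:{T} ∩→ {T}; cost 0
[col 1] BCIPRUV: children BRUV:{C,G}, CIP:{T} ∪→ {C,G,T}; cost 1
[col 2] RV: children R:{T}, V:{G} ∪→ {G,T}; cost 1
[col 2] BRV: children B:{C}, RV:{G,T} ∪→ {C,G,T}; cost 1
[col 2] BRUV: children BRV:{C,G,T}, U:{G} ∩→ {G}; cost 0
[col 2] CI: children C:{A}, I:{T} ∪→ {A,T}; cost 1
[col 2] CIP: children CI:{A,T}, P:{T} ∩→ {T}; cost 0
[col 2] BCIPRUV: children BRUV:{G}, CIP:{T} ∪→ {G,T}; cost 1
[col 3] RV: children R:{C}, V:{G} ∪→ {C,G}; cost 1
[col 3] BRV: children B:{T}, RV:{C,G} ∪→ {C,G,T}; cost 1
[col 3] BRUV: children BRV:{C,G,T}, U:{T} ∩→ {T}; cost 0
[col 3] CI: children C:{C}, I:{C} ∩→ {C}; cost 0
[col 3] CIP: children CI:{C}, P:{C} ∩→ {C}; cost 0
[col 3] BCIPRUV: children BRUV:{T}, CIP:{C} ∪→ {C,T}; cost 1
[col 4] RV: children R:{C}, V:{C} ∩→ {C}; cost 0
[col 4] BRV: children B:{A}, RV:{C} ∪→ {A,C}; cost 1
[col 4] BRUV: children BRV:{A,C}, U:{T} ∪→ {A,C,T}; cost 1
[col 4] CI: children C:{T}, I:{C} ∪→ {C,T}; cost 1
[col 4] CIP: children CI:{C,T}, P:{T} ∩→ {T}; cost 0
[col 4] BCIPRUV: children BRUV:{A,C,T}, CIP:{T} ∩→ {T}; cost 0
[col 5] RV: children R:{G}, V:{C} ∪→ {C,G}; cost 1
[col 5] BRV: children B:{G}, RV:{C,G} ∩→ {G}; cost 0
[col 5] BRUV: children BRV:{G}, U:{A} ∪→ {A,G}; cost 1
[col 5] CI: children C:{A}, I:{G} ∪→ {A,G}; cost 1
[col 5] CIP: children CI:{A,G}, P:{G} ∩→ {G}; cost 0
[col 5] BCIPRUV: children BRUV:{A,G}, CIP:{G} ∩→ {G}; cost 0
[col 6] RV: children R:{G}, V:{G} ∩→ {G}; cost 0
[col 6] BRV: children B:{A}, RV:{G} ∪→ {A,G}; cost 1
[col 6] BRUV: children BRV:{A,G}, U:{T} ∪→ {A,G,T}; cost 1
[col 6] CI: children C:{G}, I:{C} ∪→ {C,G}; cost 1
[col 6] CIP: children CI:{C,G}, P:{A} ∪→ {A,C,G}; cost 1
[col 6] BCIPRUV: children BRUV:{A,G,T}, CIP:{A,C,G} ∩→ {A,G}; cost 0
per-site changes: [4, 4, 4, 3, 3, 3, 4]; total = 25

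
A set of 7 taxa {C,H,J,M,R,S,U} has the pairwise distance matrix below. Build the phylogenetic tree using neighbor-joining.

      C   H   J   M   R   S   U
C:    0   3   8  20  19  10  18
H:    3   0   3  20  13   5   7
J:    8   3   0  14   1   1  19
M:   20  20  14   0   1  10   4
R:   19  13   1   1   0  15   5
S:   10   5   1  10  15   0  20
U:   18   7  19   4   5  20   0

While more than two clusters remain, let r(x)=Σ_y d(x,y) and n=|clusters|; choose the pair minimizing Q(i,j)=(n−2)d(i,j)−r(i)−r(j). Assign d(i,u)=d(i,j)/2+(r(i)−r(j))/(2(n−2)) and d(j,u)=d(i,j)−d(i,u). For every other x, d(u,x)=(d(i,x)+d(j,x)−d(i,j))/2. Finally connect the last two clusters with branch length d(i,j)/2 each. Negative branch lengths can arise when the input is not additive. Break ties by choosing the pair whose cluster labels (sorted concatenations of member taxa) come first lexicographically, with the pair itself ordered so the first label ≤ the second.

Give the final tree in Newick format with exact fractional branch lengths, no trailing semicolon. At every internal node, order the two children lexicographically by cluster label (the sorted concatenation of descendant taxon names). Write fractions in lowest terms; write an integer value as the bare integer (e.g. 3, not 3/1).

((((C:33/8,H:-9/8):117/32,S:75/32):41/32,J:-57/32):289/64,((M:8/5,U:12/5):3/2,R:-1/2):289/64)

iteration 1: select M,U (d=4, Q=-122); attach at lengths (8/5, 12/5); label the merged cluster MU
  updated: d(C,MU)=17, d(H,MU)=23/2, d(J,MU)=29/2, d(MU,R)=1, d(MU,S)=13
iteration 2: select MU,R (d=1, Q=-102); attach at lengths (3/2, -1/2); label the merged cluster MRU
  updated: d(C,MRU)=35/2, d(H,MRU)=47/4, d(J,MRU)=29/4, d(MRU,S)=27/2
iteration 3: select C,H (d=3, Q=-209/4); attach at lengths (33/8, -9/8); label the merged cluster CH
  updated: d(CH,J)=4, d(CH,MRU)=105/8, d(CH,S)=6
iteration 4: select CH,S (d=6, Q=-253/8); attach at lengths (117/32, 75/32); label the merged cluster CHS
  updated: d(CHS,J)=-1/2, d(CHS,MRU)=165/16
iteration 5: select CHS,J (d=-1/2, Q=-273/16); attach at lengths (41/32, -57/32); label the merged cluster CHJS
  updated: d(CHJS,MRU)=289/32
iteration 6: select CHJS,MRU (d=289/32); attach at lengths (289/64, 289/64); label the merged cluster CHJMRSU
final tree: ((((C:33/8,H:-9/8):117/32,S:75/32):41/32,J:-57/32):289/64,((M:8/5,U:12/5):3/2,R:-1/2):289/64)
total length: 721/32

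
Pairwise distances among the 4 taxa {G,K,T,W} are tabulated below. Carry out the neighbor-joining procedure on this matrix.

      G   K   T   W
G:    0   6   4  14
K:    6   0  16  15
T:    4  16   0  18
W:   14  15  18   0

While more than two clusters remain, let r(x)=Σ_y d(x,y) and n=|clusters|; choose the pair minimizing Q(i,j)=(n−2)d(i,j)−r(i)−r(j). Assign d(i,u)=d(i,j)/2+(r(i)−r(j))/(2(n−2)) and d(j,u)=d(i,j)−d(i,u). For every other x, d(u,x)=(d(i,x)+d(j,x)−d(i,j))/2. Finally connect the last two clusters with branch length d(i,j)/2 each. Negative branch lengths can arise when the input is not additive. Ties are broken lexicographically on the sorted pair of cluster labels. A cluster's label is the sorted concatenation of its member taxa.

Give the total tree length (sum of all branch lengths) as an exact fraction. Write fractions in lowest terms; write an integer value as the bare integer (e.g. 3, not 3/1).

23

1. join G+T (d=4, Q=-54) ⇒ GT; edges |G|=-3/2, |T|=11/2
  updated: d(GT,K)=9, d(GT,W)=14
2. join GT+K (d=9, Q=-38) ⇒ GKT; edges |GT|=4, |K|=5
  updated: d(GKT,W)=10
3. join GKT+W (d=10) ⇒ GKTW; edges |GKT|=5, |W|=5
final tree: (((G:-3/2,T:11/2):4,K:5):5,W:5)
total length: 23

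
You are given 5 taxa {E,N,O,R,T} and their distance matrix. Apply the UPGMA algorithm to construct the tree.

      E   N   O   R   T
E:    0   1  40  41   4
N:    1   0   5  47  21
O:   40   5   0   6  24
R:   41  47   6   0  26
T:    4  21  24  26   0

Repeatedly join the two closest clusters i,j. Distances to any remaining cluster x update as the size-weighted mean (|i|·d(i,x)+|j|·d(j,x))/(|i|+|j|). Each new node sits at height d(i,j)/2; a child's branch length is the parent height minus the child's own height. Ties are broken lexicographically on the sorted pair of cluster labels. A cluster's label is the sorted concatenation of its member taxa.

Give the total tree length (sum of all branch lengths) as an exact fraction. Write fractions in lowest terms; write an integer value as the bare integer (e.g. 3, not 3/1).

iteration 1: select E,N (d=1); attach at lengths (1/2, 1/2); label the merged cluster EN
  updated: d(EN,O)=45/2, d(EN,R)=44, d(EN,T)=25/2
iteration 2: select O,R (d=6); attach at lengths (3, 3); label the merged cluster OR
  updated: d(EN,OR)=133/4, d(OR,T)=25
iteration 3: select EN,T (d=25/2); attach at lengths (23/4, 25/4); label the merged cluster ENT
  updated: d(ENT,OR)=61/2
iteration 4: select ENT,OR (d=61/2); attach at lengths (9, 49/4); label the merged cluster ENORT
final tree: (((E:1/2,N:1/2):23/4,T:25/4):9,(O:3,R:3):49/4)
total length: 161/4

161/4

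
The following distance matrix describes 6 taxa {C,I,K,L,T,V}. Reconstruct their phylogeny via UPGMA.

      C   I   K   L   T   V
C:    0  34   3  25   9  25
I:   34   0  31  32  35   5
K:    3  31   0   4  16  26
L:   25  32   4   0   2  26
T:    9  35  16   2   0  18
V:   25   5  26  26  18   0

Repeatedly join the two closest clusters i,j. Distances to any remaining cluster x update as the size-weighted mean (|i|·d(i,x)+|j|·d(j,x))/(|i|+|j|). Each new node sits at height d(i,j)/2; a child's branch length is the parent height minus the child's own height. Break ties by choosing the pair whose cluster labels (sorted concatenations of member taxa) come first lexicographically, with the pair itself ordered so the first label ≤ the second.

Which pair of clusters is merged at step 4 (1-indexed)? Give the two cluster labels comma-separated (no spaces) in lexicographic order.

CK,LT

iteration 1: select L,T (d=2); attach at lengths (1, 1); label the merged cluster LT
  updated: d(C,LT)=17, d(I,LT)=67/2, d(K,LT)=10, d(LT,V)=22
iteration 2: select C,K (d=3); attach at lengths (3/2, 3/2); label the merged cluster CK
  updated: d(CK,I)=65/2, d(CK,LT)=27/2, d(CK,V)=51/2
iteration 3: select I,V (d=5); attach at lengths (5/2, 5/2); label the merged cluster IV
  updated: d(CK,IV)=29, d(IV,LT)=111/4
iteration 4: select CK,LT (d=27/2); attach at lengths (21/4, 23/4); label the merged cluster CKLT
  updated: d(CKLT,IV)=227/8
iteration 5: select CKLT,IV (d=227/8); attach at lengths (119/16, 187/16); label the merged cluster CIKLTV
final tree: (((C:3/2,K:3/2):21/4,(L:1,T:1):23/4):119/16,(I:5/2,V:5/2):187/16)
total length: 321/8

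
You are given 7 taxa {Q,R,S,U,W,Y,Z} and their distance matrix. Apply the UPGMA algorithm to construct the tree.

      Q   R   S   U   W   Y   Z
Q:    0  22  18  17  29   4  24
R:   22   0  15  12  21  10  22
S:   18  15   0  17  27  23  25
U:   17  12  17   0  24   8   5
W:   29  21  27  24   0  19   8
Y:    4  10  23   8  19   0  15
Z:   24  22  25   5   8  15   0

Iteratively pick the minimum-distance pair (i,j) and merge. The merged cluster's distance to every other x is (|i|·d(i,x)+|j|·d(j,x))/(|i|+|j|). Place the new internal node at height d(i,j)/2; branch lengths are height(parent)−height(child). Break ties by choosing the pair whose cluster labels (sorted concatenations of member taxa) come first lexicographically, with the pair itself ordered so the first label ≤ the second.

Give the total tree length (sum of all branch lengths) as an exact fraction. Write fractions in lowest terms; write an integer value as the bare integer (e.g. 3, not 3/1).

2431/48

1. join Q+Y (d=4) ⇒ QY; edges |Q|=2, |Y|=2
  updated: d(QY,R)=16, d(QY,S)=41/2, d(QY,U)=25/2, d(QY,W)=24, d(QY,Z)=39/2
2. join U+Z (d=5) ⇒ UZ; edges |U|=5/2, |Z|=5/2
  updated: d(QY,UZ)=16, d(R,UZ)=17, d(S,UZ)=21, d(UZ,W)=16
3. join R+S (d=15) ⇒ RS; edges |R|=15/2, |S|=15/2
  updated: d(QY,RS)=73/4, d(RS,UZ)=19, d(RS,W)=24
4. join QY+UZ (d=16) ⇒ QUYZ; edges |QY|=6, |UZ|=11/2
  updated: d(QUYZ,RS)=149/8, d(QUYZ,W)=20
5. join QUYZ+RS (d=149/8) ⇒ QRSUYZ; edges |QUYZ|=21/16, |RS|=29/16
  updated: d(QRSUYZ,W)=64/3
6. join QRSUYZ+W (d=64/3) ⇒ QRSUWYZ; edges |QRSUYZ|=65/48, |W|=32/3
final tree: ((((Q:2,Y:2):6,(U:5/2,Z:5/2):11/2):21/16,(R:15/2,S:15/2):29/16):65/48,W:32/3)
total length: 2431/48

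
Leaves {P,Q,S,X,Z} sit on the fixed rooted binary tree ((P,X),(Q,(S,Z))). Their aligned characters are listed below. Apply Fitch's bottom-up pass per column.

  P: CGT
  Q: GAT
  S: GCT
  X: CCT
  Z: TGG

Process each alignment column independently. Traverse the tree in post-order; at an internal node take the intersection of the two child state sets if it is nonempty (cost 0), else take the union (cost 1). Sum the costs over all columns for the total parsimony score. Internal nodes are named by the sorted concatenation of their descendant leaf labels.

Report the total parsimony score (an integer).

[col 0] PX: children P:{C}, X:{C} ∩→ {C}; cost 0
[col 0] SZ: children S:{G}, Z:{T} ∪→ {G,T}; cost 1
[col 0] QSZ: children Q:{G}, SZ:{G,T} ∩→ {G}; cost 0
[col 0] PQSXZ: children PX:{C}, QSZ:{G} ∪→ {C,G}; cost 1
[col 1] PX: children P:{G}, X:{C} ∪→ {C,G}; cost 1
[col 1] SZ: children S:{C}, Z:{G} ∪→ {C,G}; cost 1
[col 1] QSZ: children Q:{A}, SZ:{C,G} ∪→ {A,C,G}; cost 1
[col 1] PQSXZ: children PX:{C,G}, QSZ:{A,C,G} ∩→ {C,G}; cost 0
[col 2] PX: children P:{T}, X:{T} ∩→ {T}; cost 0
[col 2] SZ: children S:{T}, Z:{G} ∪→ {G,T}; cost 1
[col 2] QSZ: children Q:{T}, SZ:{G,T} ∩→ {T}; cost 0
[col 2] PQSXZ: children PX:{T}, QSZ:{T} ∩→ {T}; cost 0
per-site changes: [2, 3, 1]; total = 6

6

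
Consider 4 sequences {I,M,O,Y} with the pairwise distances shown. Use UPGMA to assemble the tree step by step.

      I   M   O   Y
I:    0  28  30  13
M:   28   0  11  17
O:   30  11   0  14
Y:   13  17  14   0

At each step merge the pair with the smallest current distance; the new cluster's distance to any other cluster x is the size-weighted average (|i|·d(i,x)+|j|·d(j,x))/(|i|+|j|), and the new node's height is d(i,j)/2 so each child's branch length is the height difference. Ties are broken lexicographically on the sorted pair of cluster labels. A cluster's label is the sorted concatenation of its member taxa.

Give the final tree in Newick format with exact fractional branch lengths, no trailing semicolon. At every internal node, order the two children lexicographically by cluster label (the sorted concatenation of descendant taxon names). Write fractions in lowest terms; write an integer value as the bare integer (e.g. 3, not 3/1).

((I:13/2,Y:13/2):37/8,(M:11/2,O:11/2):45/8)

iteration 1: select M,O (d=11); attach at lengths (11/2, 11/2); label the merged cluster MO
  updated: d(I,MO)=29, d(MO,Y)=31/2
iteration 2: select I,Y (d=13); attach at lengths (13/2, 13/2); label the merged cluster IY
  updated: d(IY,MO)=89/4
iteration 3: select IY,MO (d=89/4); attach at lengths (37/8, 45/8); label the merged cluster IMOY
final tree: ((I:13/2,Y:13/2):37/8,(M:11/2,O:11/2):45/8)
total length: 137/4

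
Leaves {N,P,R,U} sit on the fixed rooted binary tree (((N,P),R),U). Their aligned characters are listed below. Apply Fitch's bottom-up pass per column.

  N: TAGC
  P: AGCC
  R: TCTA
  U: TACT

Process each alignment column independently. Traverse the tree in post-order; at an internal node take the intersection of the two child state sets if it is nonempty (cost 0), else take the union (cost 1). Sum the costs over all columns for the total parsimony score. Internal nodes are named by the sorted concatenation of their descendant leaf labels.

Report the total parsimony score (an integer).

7

NP@0: {T} ∪ {A} = {A,T} (union, +1)
NPR@0: {A,T} ∩ {T} = {T} (intersection, +0)
NPRU@0: {T} ∩ {T} = {T} (intersection, +0)
NP@1: {A} ∪ {G} = {A,G} (union, +1)
NPR@1: {A,G} ∪ {C} = {A,C,G} (union, +1)
NPRU@1: {A,C,G} ∩ {A} = {A} (intersection, +0)
NP@2: {G} ∪ {C} = {C,G} (union, +1)
NPR@2: {C,G} ∪ {T} = {C,G,T} (union, +1)
NPRU@2: {C,G,T} ∩ {C} = {C} (intersection, +0)
NP@3: {C} ∩ {C} = {C} (intersection, +0)
NPR@3: {C} ∪ {A} = {A,C} (union, +1)
NPRU@3: {A,C} ∪ {T} = {A,C,T} (union, +1)
per-site changes: [1, 2, 2, 2]; total = 7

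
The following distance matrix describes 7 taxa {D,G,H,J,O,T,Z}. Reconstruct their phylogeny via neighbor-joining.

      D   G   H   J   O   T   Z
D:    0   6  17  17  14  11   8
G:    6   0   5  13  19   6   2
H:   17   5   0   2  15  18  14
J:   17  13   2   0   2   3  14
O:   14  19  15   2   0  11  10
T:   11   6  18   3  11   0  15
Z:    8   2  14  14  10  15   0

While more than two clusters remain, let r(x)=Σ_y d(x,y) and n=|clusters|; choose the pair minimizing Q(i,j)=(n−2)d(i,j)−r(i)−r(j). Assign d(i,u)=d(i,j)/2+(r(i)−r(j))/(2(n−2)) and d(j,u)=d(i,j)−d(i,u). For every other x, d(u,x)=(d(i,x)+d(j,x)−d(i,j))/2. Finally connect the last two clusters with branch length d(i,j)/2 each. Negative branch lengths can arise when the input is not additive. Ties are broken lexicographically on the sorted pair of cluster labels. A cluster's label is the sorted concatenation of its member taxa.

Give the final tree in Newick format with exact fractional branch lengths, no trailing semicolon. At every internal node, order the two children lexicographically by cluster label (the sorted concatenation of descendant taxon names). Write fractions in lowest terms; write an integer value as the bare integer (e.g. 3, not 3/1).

(((D:17/4,(((H:3,J:-1):45/16,O:75/16):65/24,T:91/24):29/8):7/4,G:-3/8):19/16,Z:19/16)

iteration 1: select H,J (d=2, Q=-112); attach at lengths (3, -1); label the merged cluster HJ
  updated: d(D,HJ)=16, d(G,HJ)=8, d(HJ,O)=15/2, d(HJ,T)=19/2, d(HJ,Z)=13
iteration 2: select HJ,O (d=15/2, Q=-171/2); attach at lengths (45/16, 75/16); label the merged cluster HJO
  updated: d(D,HJO)=45/4, d(G,HJO)=39/4, d(HJO,T)=13/2, d(HJO,Z)=31/4
iteration 3: select HJO,T (d=13/2, Q=-217/4); attach at lengths (65/24, 91/24); label the merged cluster HJOT
  updated: d(D,HJOT)=63/8, d(G,HJOT)=37/8, d(HJOT,Z)=65/8
iteration 4: select D,HJOT (d=63/8, Q=-107/4); attach at lengths (17/4, 29/8); label the merged cluster DHJOT
  updated: d(DHJOT,G)=11/8, d(DHJOT,Z)=33/8
iteration 5: select DHJOT,G (d=11/8, Q=-15/2); attach at lengths (7/4, -3/8); label the merged cluster DGHJOT
  updated: d(DGHJOT,Z)=19/8
iteration 6: select DGHJOT,Z (d=19/8); attach at lengths (19/16, 19/16); label the merged cluster DGHJOTZ
final tree: (((D:17/4,(((H:3,J:-1):45/16,O:75/16):65/24,T:91/24):29/8):7/4,G:-3/8):19/16,Z:19/16)
total length: 221/8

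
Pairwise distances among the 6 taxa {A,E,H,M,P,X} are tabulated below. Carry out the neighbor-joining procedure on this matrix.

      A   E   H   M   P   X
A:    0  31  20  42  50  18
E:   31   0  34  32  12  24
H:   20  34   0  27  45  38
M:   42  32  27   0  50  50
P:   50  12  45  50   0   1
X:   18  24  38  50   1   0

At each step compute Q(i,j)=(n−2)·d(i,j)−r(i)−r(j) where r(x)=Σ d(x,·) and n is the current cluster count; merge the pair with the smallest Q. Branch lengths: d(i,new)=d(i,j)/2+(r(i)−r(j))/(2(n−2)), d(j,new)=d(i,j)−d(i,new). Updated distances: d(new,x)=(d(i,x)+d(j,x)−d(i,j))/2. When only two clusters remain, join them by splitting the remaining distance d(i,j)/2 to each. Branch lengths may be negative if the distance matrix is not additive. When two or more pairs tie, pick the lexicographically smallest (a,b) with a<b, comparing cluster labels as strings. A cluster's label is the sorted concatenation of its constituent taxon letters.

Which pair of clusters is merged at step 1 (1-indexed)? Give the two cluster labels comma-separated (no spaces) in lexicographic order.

P,X

step 1: merge (P,X) at d=1, Q=-285; branch lengths P→31/8, X→-23/8; new cluster PX
  updated: d(A,PX)=67/2, d(E,PX)=35/2, d(H,PX)=41, d(M,PX)=99/2
step 2: merge (E,PX) at d=35/2, Q=-407/2; branch lengths E→17/4, PX→53/4; new cluster EPX
  updated: d(A,EPX)=47/2, d(EPX,H)=115/4, d(EPX,M)=32
step 3: merge (A,EPX) at d=47/2, Q=-491/4; branch lengths A→193/16, EPX→183/16; new cluster AEPX
  updated: d(AEPX,H)=101/8, d(AEPX,M)=101/4
step 4: merge (AEPX,H) at d=101/8, Q=-519/8; branch lengths AEPX→87/16, H→115/16; new cluster AEHPX
  updated: d(AEHPX,M)=317/16
step 5: merge (AEHPX,M) at d=317/16; branch lengths AEHPX→317/32, M→317/32; new cluster AEHMPX
final tree: (((A:193/16,(E:17/4,(P:31/8,X:-23/8):53/4):183/16):87/16,H:115/16):317/32,M:317/32)
total length: 1191/16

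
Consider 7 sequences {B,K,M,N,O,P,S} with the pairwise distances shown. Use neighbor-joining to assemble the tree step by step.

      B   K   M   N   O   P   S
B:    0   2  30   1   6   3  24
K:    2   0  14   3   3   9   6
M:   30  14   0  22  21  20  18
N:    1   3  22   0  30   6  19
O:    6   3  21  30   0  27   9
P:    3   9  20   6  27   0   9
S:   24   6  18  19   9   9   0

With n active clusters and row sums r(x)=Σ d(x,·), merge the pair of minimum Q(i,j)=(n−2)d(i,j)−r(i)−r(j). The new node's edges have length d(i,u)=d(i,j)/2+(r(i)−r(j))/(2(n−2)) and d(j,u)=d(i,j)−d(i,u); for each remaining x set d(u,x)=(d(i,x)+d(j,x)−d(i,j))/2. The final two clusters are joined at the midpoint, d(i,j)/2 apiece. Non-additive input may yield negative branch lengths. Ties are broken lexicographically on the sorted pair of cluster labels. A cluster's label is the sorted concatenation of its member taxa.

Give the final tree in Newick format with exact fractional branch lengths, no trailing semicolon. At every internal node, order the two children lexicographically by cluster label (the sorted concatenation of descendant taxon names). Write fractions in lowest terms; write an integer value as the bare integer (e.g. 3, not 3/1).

step 1: merge (B,N) at d=1, Q=-142; branch lengths B→-1, N→2; new cluster BN
  updated: d(BN,K)=2, d(BN,M)=51/2, d(BN,O)=35/2, d(BN,P)=4, d(BN,S)=21
step 2: merge (BN,P) at d=4, Q=-123; branch lengths BN→17/8, P→15/8; new cluster BNP
  updated: d(BNP,K)=7/2, d(BNP,M)=83/4, d(BNP,O)=81/4, d(BNP,S)=13
step 3: merge (BNP,K) at d=7/2, Q=-147/2; branch lengths BNP→83/12, K→-41/12; new cluster BKNP
  updated: d(BKNP,M)=125/8, d(BKNP,O)=79/8, d(BKNP,S)=31/4
step 4: merge (BKNP,M) at d=125/8, Q=-453/8; branch lengths BKNP→79/32, M→421/32; new cluster BKMNP
  updated: d(BKMNP,O)=61/8, d(BKMNP,S)=81/16
step 5: merge (BKMNP,O) at d=61/8, Q=-347/16; branch lengths BKMNP→59/32, O→185/32; new cluster BKMNOP
  updated: d(BKMNOP,S)=103/32
step 6: merge (BKMNOP,S) at d=103/32; branch lengths BKMNOP→103/64, S→103/64; new cluster BKMNOPS
final tree: ((((((B:-1,N:2):17/8,P:15/8):83/12,K:-41/12):79/32,M:421/32):59/32,O:185/32):103/64,S:103/64)
total length: 1119/32

((((((B:-1,N:2):17/8,P:15/8):83/12,K:-41/12):79/32,M:421/32):59/32,O:185/32):103/64,S:103/64)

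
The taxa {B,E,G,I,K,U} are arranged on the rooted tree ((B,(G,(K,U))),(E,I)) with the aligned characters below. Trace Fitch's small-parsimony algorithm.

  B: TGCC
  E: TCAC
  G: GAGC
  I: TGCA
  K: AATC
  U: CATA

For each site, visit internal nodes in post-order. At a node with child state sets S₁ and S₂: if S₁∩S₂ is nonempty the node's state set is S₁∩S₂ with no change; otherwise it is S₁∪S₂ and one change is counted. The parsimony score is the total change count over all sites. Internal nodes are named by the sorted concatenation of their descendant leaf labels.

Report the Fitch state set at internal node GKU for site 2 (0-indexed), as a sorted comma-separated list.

[col 0] KU: children K:{A}, U:{C} ∪→ {A,C}; cost 1
[col 0] GKU: children G:{G}, KU:{A,C} ∪→ {A,C,G}; cost 1
[col 0] BGKU: children B:{T}, GKU:{A,C,G} ∪→ {A,C,G,T}; cost 1
[col 0] EI: children E:{T}, I:{T} ∩→ {T}; cost 0
[col 0] BEGIKU: children BGKU:{A,C,G,T}, EI:{T} ∩→ {T}; cost 0
[col 1] KU: children K:{A}, U:{A} ∩→ {A}; cost 0
[col 1] GKU: children G:{A}, KU:{A} ∩→ {A}; cost 0
[col 1] BGKU: children B:{G}, GKU:{A} ∪→ {A,G}; cost 1
[col 1] EI: children E:{C}, I:{G} ∪→ {C,G}; cost 1
[col 1] BEGIKU: children BGKU:{A,G}, EI:{C,G} ∩→ {G}; cost 0
[col 2] KU: children K:{T}, U:{T} ∩→ {T}; cost 0
[col 2] GKU: children G:{G}, KU:{T} ∪→ {G,T}; cost 1
[col 2] BGKU: children B:{C}, GKU:{G,T} ∪→ {C,G,T}; cost 1
[col 2] EI: children E:{A}, I:{C} ∪→ {A,C}; cost 1
[col 2] BEGIKU: children BGKU:{C,G,T}, EI:{A,C} ∩→ {C}; cost 0
[col 3] KU: children K:{C}, U:{A} ∪→ {A,C}; cost 1
[col 3] GKU: children G:{C}, KU:{A,C} ∩→ {C}; cost 0
[col 3] BGKU: children B:{C}, GKU:{C} ∩→ {C}; cost 0
[col 3] EI: children E:{C}, I:{A} ∪→ {A,C}; cost 1
[col 3] BEGIKU: children BGKU:{C}, EI:{A,C} ∩→ {C}; cost 0
per-site changes: [3, 2, 3, 2]; total = 10

G,T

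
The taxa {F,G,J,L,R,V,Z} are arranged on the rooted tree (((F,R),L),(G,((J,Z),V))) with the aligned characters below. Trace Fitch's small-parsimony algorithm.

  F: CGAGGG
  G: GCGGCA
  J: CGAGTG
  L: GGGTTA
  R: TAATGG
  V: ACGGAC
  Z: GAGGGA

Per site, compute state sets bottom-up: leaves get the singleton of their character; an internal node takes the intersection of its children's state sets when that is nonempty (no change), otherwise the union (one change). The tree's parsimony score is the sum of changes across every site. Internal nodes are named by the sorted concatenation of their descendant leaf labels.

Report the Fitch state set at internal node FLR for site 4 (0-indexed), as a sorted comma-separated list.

[col 0] FR: children F:{C}, R:{T} ∪→ {C,T}; cost 1
[col 0] FLR: children FR:{C,T}, L:{G} ∪→ {C,G,T}; cost 1
[col 0] JZ: children J:{C}, Z:{G} ∪→ {C,G}; cost 1
[col 0] JVZ: children JZ:{C,G}, V:{A} ∪→ {A,C,G}; cost 1
[col 0] GJVZ: children G:{G}, JVZ:{A,C,G} ∩→ {G}; cost 0
[col 0] FGJLRVZ: children FLR:{C,G,T}, GJVZ:{G} ∩→ {G}; cost 0
[col 1] FR: children F:{G}, R:{A} ∪→ {A,G}; cost 1
[col 1] FLR: children FR:{A,G}, L:{G} ∩→ {G}; cost 0
[col 1] JZ: children J:{G}, Z:{A} ∪→ {A,G}; cost 1
[col 1] JVZ: children JZ:{A,G}, V:{C} ∪→ {A,C,G}; cost 1
[col 1] GJVZ: children G:{C}, JVZ:{A,C,G} ∩→ {C}; cost 0
[col 1] FGJLRVZ: children FLR:{G}, GJVZ:{C} ∪→ {C,G}; cost 1
[col 2] FR: children F:{A}, R:{A} ∩→ {A}; cost 0
[col 2] FLR: children FR:{A}, L:{G} ∪→ {A,G}; cost 1
[col 2] JZ: children J:{A}, Z:{G} ∪→ {A,G}; cost 1
[col 2] JVZ: children JZ:{A,G}, V:{G} ∩→ {G}; cost 0
[col 2] GJVZ: children G:{G}, JVZ:{G} ∩→ {G}; cost 0
[col 2] FGJLRVZ: children FLR:{A,G}, GJVZ:{G} ∩→ {G}; cost 0
[col 3] FR: children F:{G}, R:{T} ∪→ {G,T}; cost 1
[col 3] FLR: children FR:{G,T}, L:{T} ∩→ {T}; cost 0
[col 3] JZ: children J:{G}, Z:{G} ∩→ {G}; cost 0
[col 3] JVZ: children JZ:{G}, V:{G} ∩→ {G}; cost 0
[col 3] GJVZ: children G:{G}, JVZ:{G} ∩→ {G}; cost 0
[col 3] FGJLRVZ: children FLR:{T}, GJVZ:{G} ∪→ {G,T}; cost 1
[col 4] FR: children F:{G}, R:{G} ∩→ {G}; cost 0
[col 4] FLR: children FR:{G}, L:{T} ∪→ {G,T}; cost 1
[col 4] JZ: children J:{T}, Z:{G} ∪→ {G,T}; cost 1
[col 4] JVZ: children JZ:{G,T}, V:{A} ∪→ {A,G,T}; cost 1
[col 4] GJVZ: children G:{C}, JVZ:{A,G,T} ∪→ {A,C,G,T}; cost 1
[col 4] FGJLRVZ: children FLR:{G,T}, GJVZ:{A,C,G,T} ∩→ {G,T}; cost 0
[col 5] FR: children F:{G}, R:{G} ∩→ {G}; cost 0
[col 5] FLR: children FR:{G}, L:{A} ∪→ {A,G}; cost 1
[col 5] JZ: children J:{G}, Z:{A} ∪→ {A,G}; cost 1
[col 5] JVZ: children JZ:{A,G}, V:{C} ∪→ {A,C,G}; cost 1
[col 5] GJVZ: children G:{A}, JVZ:{A,C,G} ∩→ {A}; cost 0
[col 5] FGJLRVZ: children FLR:{A,G}, GJVZ:{A} ∩→ {A}; cost 0
per-site changes: [4, 4, 2, 2, 4, 3]; total = 19

G,T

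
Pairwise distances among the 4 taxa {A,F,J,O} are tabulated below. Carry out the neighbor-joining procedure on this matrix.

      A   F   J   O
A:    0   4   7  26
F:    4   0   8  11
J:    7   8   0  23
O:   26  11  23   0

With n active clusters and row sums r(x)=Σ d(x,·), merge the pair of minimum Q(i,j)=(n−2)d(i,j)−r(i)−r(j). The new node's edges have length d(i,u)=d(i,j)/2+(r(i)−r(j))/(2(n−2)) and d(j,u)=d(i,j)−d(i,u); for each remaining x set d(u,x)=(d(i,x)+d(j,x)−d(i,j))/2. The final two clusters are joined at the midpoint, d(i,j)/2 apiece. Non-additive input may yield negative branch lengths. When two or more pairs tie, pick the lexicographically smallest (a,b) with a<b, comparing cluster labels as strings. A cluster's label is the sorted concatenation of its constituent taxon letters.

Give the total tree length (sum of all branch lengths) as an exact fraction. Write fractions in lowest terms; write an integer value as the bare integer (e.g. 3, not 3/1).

step 1: merge (A,J) at d=7, Q=-61; branch lengths A→13/4, J→15/4; new cluster AJ
  updated: d(AJ,F)=5/2, d(AJ,O)=21
step 2: merge (AJ,F) at d=5/2, Q=-69/2; branch lengths AJ→25/4, F→-15/4; new cluster AFJ
  updated: d(AFJ,O)=59/4
step 3: merge (AFJ,O) at d=59/4; branch lengths AFJ→59/8, O→59/8; new cluster AFJO
final tree: (((A:13/4,J:15/4):25/4,F:-15/4):59/8,O:59/8)
total length: 97/4

97/4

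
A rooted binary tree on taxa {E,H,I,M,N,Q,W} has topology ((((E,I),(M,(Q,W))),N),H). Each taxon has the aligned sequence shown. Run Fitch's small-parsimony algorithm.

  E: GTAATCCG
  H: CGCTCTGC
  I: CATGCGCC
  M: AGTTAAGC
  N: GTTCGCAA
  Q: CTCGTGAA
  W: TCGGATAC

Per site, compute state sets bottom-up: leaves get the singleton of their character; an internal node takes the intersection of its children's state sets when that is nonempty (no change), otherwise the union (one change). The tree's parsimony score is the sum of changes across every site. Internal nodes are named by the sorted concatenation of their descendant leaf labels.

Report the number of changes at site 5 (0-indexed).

site 0, node EI: E={G} ∪ I={C} → {C,G} (+1)
site 0, node QW: Q={C} ∪ W={T} → {C,T} (+1)
site 0, node MQW: M={A} ∪ QW={C,T} → {A,C,T} (+1)
site 0, node EIMQW: EI={C,G} ∩ MQW={A,C,T} → {C} (+0)
site 0, node EIMNQW: EIMQW={C} ∪ N={G} → {C,G} (+1)
site 0, node EHIMNQW: EIMNQW={C,G} ∩ H={C} → {C} (+0)
site 1, node EI: E={T} ∪ I={A} → {A,T} (+1)
site 1, node QW: Q={T} ∪ W={C} → {C,T} (+1)
site 1, node MQW: M={G} ∪ QW={C,T} → {C,G,T} (+1)
site 1, node EIMQW: EI={A,T} ∩ MQW={C,G,T} → {T} (+0)
site 1, node EIMNQW: EIMQW={T} ∩ N={T} → {T} (+0)
site 1, node EHIMNQW: EIMNQW={T} ∪ H={G} → {G,T} (+1)
site 2, node EI: E={A} ∪ I={T} → {A,T} (+1)
site 2, node QW: Q={C} ∪ W={G} → {C,G} (+1)
site 2, node MQW: M={T} ∪ QW={C,G} → {C,G,T} (+1)
site 2, node EIMQW: EI={A,T} ∩ MQW={C,G,T} → {T} (+0)
site 2, node EIMNQW: EIMQW={T} ∩ N={T} → {T} (+0)
site 2, node EHIMNQW: EIMNQW={T} ∪ H={C} → {C,T} (+1)
site 3, node EI: E={A} ∪ I={G} → {A,G} (+1)
site 3, node QW: Q={G} ∩ W={G} → {G} (+0)
site 3, node MQW: M={T} ∪ QW={G} → {G,T} (+1)
site 3, node EIMQW: EI={A,G} ∩ MQW={G,T} → {G} (+0)
site 3, node EIMNQW: EIMQW={G} ∪ N={C} → {C,G} (+1)
site 3, node EHIMNQW: EIMNQW={C,G} ∪ H={T} → {C,G,T} (+1)
site 4, node EI: E={T} ∪ I={C} → {C,T} (+1)
site 4, node QW: Q={T} ∪ W={A} → {A,T} (+1)
site 4, node MQW: M={A} ∩ QW={A,T} → {A} (+0)
site 4, node EIMQW: EI={C,T} ∪ MQW={A} → {A,C,T} (+1)
site 4, node EIMNQW: EIMQW={A,C,T} ∪ N={G} → {A,C,G,T} (+1)
site 4, node EHIMNQW: EIMNQW={A,C,G,T} ∩ H={C} → {C} (+0)
site 5, node EI: E={C} ∪ I={G} → {C,G} (+1)
site 5, node QW: Q={G} ∪ W={T} → {G,T} (+1)
site 5, node MQW: M={A} ∪ QW={G,T} → {A,G,T} (+1)
site 5, node EIMQW: EI={C,G} ∩ MQW={A,G,T} → {G} (+0)
site 5, node EIMNQW: EIMQW={G} ∪ N={C} → {C,G} (+1)
site 5, node EHIMNQW: EIMNQW={C,G} ∪ H={T} → {C,G,T} (+1)
site 6, node EI: E={C} ∩ I={C} → {C} (+0)
site 6, node QW: Q={A} ∩ W={A} → {A} (+0)
site 6, node MQW: M={G} ∪ QW={A} → {A,G} (+1)
site 6, node EIMQW: EI={C} ∪ MQW={A,G} → {A,C,G} (+1)
site 6, node EIMNQW: EIMQW={A,C,G} ∩ N={A} → {A} (+0)
site 6, node EHIMNQW: EIMNQW={A} ∪ H={G} → {A,G} (+1)
site 7, node EI: E={G} ∪ I={C} → {C,G} (+1)
site 7, node QW: Q={A} ∪ W={C} → {A,C} (+1)
site 7, node MQW: M={C} ∩ QW={A,C} → {C} (+0)
site 7, node EIMQW: EI={C,G} ∩ MQW={C} → {C} (+0)
site 7, node EIMNQW: EIMQW={C} ∪ N={A} → {A,C} (+1)
site 7, node EHIMNQW: EIMNQW={A,C} ∩ H={C} → {C} (+0)
per-site changes: [4, 4, 4, 4, 4, 5, 3, 3]; total = 31

5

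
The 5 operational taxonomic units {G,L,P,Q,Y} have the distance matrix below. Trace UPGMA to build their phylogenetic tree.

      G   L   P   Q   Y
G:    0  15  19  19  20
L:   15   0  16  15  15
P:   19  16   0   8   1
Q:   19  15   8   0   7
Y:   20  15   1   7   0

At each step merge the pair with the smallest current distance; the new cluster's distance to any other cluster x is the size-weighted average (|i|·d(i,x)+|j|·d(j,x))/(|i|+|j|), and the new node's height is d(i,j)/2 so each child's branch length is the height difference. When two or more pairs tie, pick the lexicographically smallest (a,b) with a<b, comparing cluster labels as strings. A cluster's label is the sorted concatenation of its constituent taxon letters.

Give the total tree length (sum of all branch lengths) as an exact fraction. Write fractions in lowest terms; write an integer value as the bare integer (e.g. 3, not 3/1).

1. join P+Y (d=1) ⇒ PY; edges |P|=1/2, |Y|=1/2
  updated: d(G,PY)=39/2, d(L,PY)=31/2, d(PY,Q)=15/2
2. join PY+Q (d=15/2) ⇒ PQY; edges |PY|=13/4, |Q|=15/4
  updated: d(G,PQY)=58/3, d(L,PQY)=46/3
3. join G+L (d=15) ⇒ GL; edges |G|=15/2, |L|=15/2
  updated: d(GL,PQY)=52/3
4. join GL+PQY (d=52/3) ⇒ GLPQY; edges |GL|=7/6, |PQY|=59/12
final tree: ((G:15/2,L:15/2):7/6,((P:1/2,Y:1/2):13/4,Q:15/4):59/12)
total length: 349/12

349/12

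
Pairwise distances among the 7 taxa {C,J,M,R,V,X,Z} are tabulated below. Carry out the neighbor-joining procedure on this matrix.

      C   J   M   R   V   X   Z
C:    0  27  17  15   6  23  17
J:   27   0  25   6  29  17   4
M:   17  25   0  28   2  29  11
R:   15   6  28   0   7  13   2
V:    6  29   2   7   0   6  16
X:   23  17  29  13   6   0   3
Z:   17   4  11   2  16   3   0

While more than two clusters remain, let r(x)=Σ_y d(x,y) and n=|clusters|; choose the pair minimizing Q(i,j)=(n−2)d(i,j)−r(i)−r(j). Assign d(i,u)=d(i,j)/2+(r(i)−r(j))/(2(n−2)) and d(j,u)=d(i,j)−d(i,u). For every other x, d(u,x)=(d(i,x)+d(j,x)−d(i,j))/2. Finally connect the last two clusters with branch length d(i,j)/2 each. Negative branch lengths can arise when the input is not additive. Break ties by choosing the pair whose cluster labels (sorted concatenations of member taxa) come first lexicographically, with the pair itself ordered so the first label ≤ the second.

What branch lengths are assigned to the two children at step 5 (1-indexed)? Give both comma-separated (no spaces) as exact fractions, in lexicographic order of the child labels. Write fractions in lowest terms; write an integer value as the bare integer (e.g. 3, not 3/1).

iteration 1: select M,V (d=2, Q=-168); attach at lengths (28/5, -18/5); label the merged cluster MV
  updated: d(C,MV)=21/2, d(J,MV)=26, d(MV,R)=33/2, d(MV,X)=33/2, d(MV,Z)=25/2
iteration 2: select C,MV (d=21/2, Q=-265/2); attach at lengths (105/16, 63/16); label the merged cluster CMV
  updated: d(CMV,J)=85/4, d(CMV,R)=21/2, d(CMV,X)=29/2, d(CMV,Z)=19/2
iteration 3: select J,R (d=6, Q=-247/4); attach at lengths (139/24, 5/24); label the merged cluster JR
  updated: d(CMV,JR)=103/8, d(JR,X)=12, d(JR,Z)=0
iteration 4: select CMV,X (d=29/2, Q=-299/8); attach at lengths (291/32, 173/32); label the merged cluster CMVX
  updated: d(CMVX,JR)=83/16, d(CMVX,Z)=-1
iteration 5: select CMVX,JR (d=83/16, Q=-67/16); attach at lengths (67/32, 99/32); label the merged cluster CJMRVX
  updated: d(CJMRVX,Z)=-99/32
iteration 6: select CJMRVX,Z (d=-99/32); attach at lengths (-99/64, -99/64); label the merged cluster CJMRVXZ
final tree: ((((C:105/16,(M:28/5,V:-18/5):63/16):291/32,X:173/32):67/32,(J:139/24,R:5/24):99/32):-99/64,Z:-99/64)
total length: 1123/32

67/32,99/32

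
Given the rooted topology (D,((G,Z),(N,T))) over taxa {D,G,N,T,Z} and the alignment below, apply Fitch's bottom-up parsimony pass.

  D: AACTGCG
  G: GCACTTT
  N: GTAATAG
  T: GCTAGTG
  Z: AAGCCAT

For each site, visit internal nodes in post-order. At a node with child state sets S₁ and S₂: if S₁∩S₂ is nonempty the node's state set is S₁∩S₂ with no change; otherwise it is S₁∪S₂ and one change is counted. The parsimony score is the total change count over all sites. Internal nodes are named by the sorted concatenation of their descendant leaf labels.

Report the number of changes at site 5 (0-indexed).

site 0, node GZ: G={G} ∪ Z={A} → {A,G} (+1)
site 0, node NT: N={G} ∩ T={G} → {G} (+0)
site 0, node GNTZ: GZ={A,G} ∩ NT={G} → {G} (+0)
site 0, node DGNTZ: D={A} ∪ GNTZ={G} → {A,G} (+1)
site 1, node GZ: G={C} ∪ Z={A} → {A,C} (+1)
site 1, node NT: N={T} ∪ T={C} → {C,T} (+1)
site 1, node GNTZ: GZ={A,C} ∩ NT={C,T} → {C} (+0)
site 1, node DGNTZ: D={A} ∪ GNTZ={C} → {A,C} (+1)
site 2, node GZ: G={A} ∪ Z={G} → {A,G} (+1)
site 2, node NT: N={A} ∪ T={T} → {A,T} (+1)
site 2, node GNTZ: GZ={A,G} ∩ NT={A,T} → {A} (+0)
site 2, node DGNTZ: D={C} ∪ GNTZ={A} → {A,C} (+1)
site 3, node GZ: G={C} ∩ Z={C} → {C} (+0)
site 3, node NT: N={A} ∩ T={A} → {A} (+0)
site 3, node GNTZ: GZ={C} ∪ NT={A} → {A,C} (+1)
site 3, node DGNTZ: D={T} ∪ GNTZ={A,C} → {A,C,T} (+1)
site 4, node GZ: G={T} ∪ Z={C} → {C,T} (+1)
site 4, node NT: N={T} ∪ T={G} → {G,T} (+1)
site 4, node GNTZ: GZ={C,T} ∩ NT={G,T} → {T} (+0)
site 4, node DGNTZ: D={G} ∪ GNTZ={T} → {G,T} (+1)
site 5, node GZ: G={T} ∪ Z={A} → {A,T} (+1)
site 5, node NT: N={A} ∪ T={T} → {A,T} (+1)
site 5, node GNTZ: GZ={A,T} ∩ NT={A,T} → {A,T} (+0)
site 5, node DGNTZ: D={C} ∪ GNTZ={A,T} → {A,C,T} (+1)
site 6, node GZ: G={T} ∩ Z={T} → {T} (+0)
site 6, node NT: N={G} ∩ T={G} → {G} (+0)
site 6, node GNTZ: GZ={T} ∪ NT={G} → {G,T} (+1)
site 6, node DGNTZ: D={G} ∩ GNTZ={G,T} → {G} (+0)
per-site changes: [2, 3, 3, 2, 3, 3, 1]; total = 17

3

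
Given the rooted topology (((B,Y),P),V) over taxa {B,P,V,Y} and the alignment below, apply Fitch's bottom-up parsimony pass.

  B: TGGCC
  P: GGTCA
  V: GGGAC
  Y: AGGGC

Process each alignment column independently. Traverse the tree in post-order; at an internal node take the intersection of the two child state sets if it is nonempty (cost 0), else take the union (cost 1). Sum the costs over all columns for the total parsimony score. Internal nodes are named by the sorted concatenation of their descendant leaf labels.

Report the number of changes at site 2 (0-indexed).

1

BY@0: {T} ∪ {A} = {A,T} (union, +1)
BPY@0: {A,T} ∪ {G} = {A,G,T} (union, +1)
BPVY@0: {A,G,T} ∩ {G} = {G} (intersection, +0)
BY@1: {G} ∩ {G} = {G} (intersection, +0)
BPY@1: {G} ∩ {G} = {G} (intersection, +0)
BPVY@1: {G} ∩ {G} = {G} (intersection, +0)
BY@2: {G} ∩ {G} = {G} (intersection, +0)
BPY@2: {G} ∪ {T} = {G,T} (union, +1)
BPVY@2: {G,T} ∩ {G} = {G} (intersection, +0)
BY@3: {C} ∪ {G} = {C,G} (union, +1)
BPY@3: {C,G} ∩ {C} = {C} (intersection, +0)
BPVY@3: {C} ∪ {A} = {A,C} (union, +1)
BY@4: {C} ∩ {C} = {C} (intersection, +0)
BPY@4: {C} ∪ {A} = {A,C} (union, +1)
BPVY@4: {A,C} ∩ {C} = {C} (intersection, +0)
per-site changes: [2, 0, 1, 2, 1]; total = 6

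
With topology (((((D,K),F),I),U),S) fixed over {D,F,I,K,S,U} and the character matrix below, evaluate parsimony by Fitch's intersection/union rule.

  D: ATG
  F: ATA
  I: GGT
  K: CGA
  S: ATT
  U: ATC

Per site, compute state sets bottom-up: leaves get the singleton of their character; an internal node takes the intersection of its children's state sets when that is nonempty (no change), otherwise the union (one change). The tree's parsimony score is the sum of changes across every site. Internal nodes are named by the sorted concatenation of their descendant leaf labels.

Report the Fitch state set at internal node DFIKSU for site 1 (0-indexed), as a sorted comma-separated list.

[col 0] DK: children D:{A}, K:{C} ∪→ {A,C}; cost 1
[col 0] DFK: children DK:{A,C}, F:{A} ∩→ {A}; cost 0
[col 0] DFIK: children DFK:{A}, I:{G} ∪→ {A,G}; cost 1
[col 0] DFIKU: children DFIK:{A,G}, U:{A} ∩→ {A}; cost 0
[col 0] DFIKSU: children DFIKU:{A}, S:{A} ∩→ {A}; cost 0
[col 1] DK: children D:{T}, K:{G} ∪→ {G,T}; cost 1
[col 1] DFK: children DK:{G,T}, F:{T} ∩→ {T}; cost 0
[col 1] DFIK: children DFK:{T}, I:{G} ∪→ {G,T}; cost 1
[col 1] DFIKU: children DFIK:{G,T}, U:{T} ∩→ {T}; cost 0
[col 1] DFIKSU: children DFIKU:{T}, S:{T} ∩→ {T}; cost 0
[col 2] DK: children D:{G}, K:{A} ∪→ {A,G}; cost 1
[col 2] DFK: children DK:{A,G}, F:{A} ∩→ {A}; cost 0
[col 2] DFIK: children DFK:{A}, I:{T} ∪→ {A,T}; cost 1
[col 2] DFIKU: children DFIK:{A,T}, U:{C} ∪→ {A,C,T}; cost 1
[col 2] DFIKSU: children DFIKU:{A,C,T}, S:{T} ∩→ {T}; cost 0
per-site changes: [2, 2, 3]; total = 7

T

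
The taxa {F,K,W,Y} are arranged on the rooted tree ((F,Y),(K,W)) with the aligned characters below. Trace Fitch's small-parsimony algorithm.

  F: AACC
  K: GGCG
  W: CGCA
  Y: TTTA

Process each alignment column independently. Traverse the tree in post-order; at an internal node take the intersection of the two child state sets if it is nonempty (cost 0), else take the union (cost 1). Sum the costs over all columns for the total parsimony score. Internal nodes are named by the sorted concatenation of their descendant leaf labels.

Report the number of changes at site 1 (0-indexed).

2

FY@0: {A} ∪ {T} = {A,T} (union, +1)
KW@0: {G} ∪ {C} = {C,G} (union, +1)
FKWY@0: {A,T} ∪ {C,G} = {A,C,G,T} (union, +1)
FY@1: {A} ∪ {T} = {A,T} (union, +1)
KW@1: {G} ∩ {G} = {G} (intersection, +0)
FKWY@1: {A,T} ∪ {G} = {A,G,T} (union, +1)
FY@2: {C} ∪ {T} = {C,T} (union, +1)
KW@2: {C} ∩ {C} = {C} (intersection, +0)
FKWY@2: {C,T} ∩ {C} = {C} (intersection, +0)
FY@3: {C} ∪ {A} = {A,C} (union, +1)
KW@3: {G} ∪ {A} = {A,G} (union, +1)
FKWY@3: {A,C} ∩ {A,G} = {A} (intersection, +0)
per-site changes: [3, 2, 1, 2]; total = 8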